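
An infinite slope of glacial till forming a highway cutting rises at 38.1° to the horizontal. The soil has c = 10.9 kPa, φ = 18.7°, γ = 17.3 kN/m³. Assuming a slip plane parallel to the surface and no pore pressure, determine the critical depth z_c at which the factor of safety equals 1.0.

z_c = 2.28 m

Setting FS = 1.00 in FS = [c + γz cos²β tanφ] / [γz sinβ cosβ] and solving for z:
z = c / [γ cosβ (FS·sinβ − cosβ·tanφ)]
  = 10.9 / [17.3·cos38.1°·(1.00·sin38.1° − cos38.1°·tan18.7°)]
  = 10.9 / [17.3·0.7869·(1.00·0.6170 − 0.7869·0.3385)]
  = 10.9 / 4.7741 = 2.283 m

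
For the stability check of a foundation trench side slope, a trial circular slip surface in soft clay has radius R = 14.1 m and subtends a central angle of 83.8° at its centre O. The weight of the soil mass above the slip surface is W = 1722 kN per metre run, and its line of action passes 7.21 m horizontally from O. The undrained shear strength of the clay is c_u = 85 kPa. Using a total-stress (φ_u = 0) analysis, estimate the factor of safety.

FS = 1.99

Taking moments about the centre O, the resisting moment is provided by the undrained shear strength acting along the arc:
Arc length L_a = R·θ = 14.1·(83.8°·π/180) = 14.1·1.4626 = 20.62 m
M_R = c_u·L_a·R = 85·20.62·14.1 = 24716.0 kN·m/m
M_D = W·d = 1722·7.21 = 12415.6 kN·m/m
FS = M_R / M_D = 24716.0 / 12415.6 = 1.991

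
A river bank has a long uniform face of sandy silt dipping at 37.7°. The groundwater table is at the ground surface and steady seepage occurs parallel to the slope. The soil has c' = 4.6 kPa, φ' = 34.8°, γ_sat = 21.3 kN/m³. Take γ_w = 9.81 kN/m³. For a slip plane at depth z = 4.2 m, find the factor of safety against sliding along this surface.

With seepage parallel to the slope and the water table at the surface, the effective normal stress on the slip plane uses the buoyant unit weight γ' = γ_sat − γ_w while the driving shear stress uses γ_sat:
FS = [c' + γ' z cos²β tanφ'] / [γ_sat z sinβ cosβ]
γ' = 21.3 − 9.81 = 11.49 kN/m³
Numerator = 4.6 + 11.49·4.2·cos²37.7°·tan34.8° = 4.6 + 11.49·4.2·0.6260·0.6950 = 25.597 kPa
Denominator = 21.3·4.2·sin37.7°·cos37.7° = 21.3·4.2·0.6115·0.7912 = 43.286 kPa
FS = 25.597 / 43.286 = 0.591

FS = 0.59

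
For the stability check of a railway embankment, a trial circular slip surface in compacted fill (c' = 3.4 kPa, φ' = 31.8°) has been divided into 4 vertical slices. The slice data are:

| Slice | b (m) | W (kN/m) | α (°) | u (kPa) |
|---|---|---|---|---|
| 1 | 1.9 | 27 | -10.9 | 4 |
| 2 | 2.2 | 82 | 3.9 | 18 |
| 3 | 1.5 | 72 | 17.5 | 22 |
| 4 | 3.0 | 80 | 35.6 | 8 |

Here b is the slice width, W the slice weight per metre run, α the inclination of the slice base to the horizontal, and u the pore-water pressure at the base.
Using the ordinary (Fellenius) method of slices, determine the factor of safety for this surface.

Ordinary method of slices: FS = Σ[c'·Δl_i + (W_i cosα_i − u_i·Δl_i)·tanφ'] / Σ W_i sinα_i, with Δl_i = b_i / cosα_i.
Slice 1: Δl = 1.9/cos(-10.9°) = 1.935 m; N'_1 = 27·cos(-10.9°) − 4·1.935 = 18.8; c'Δl = 6.58; W sinα = -5.1
Slice 2: Δl = 2.2/cos3.9° = 2.205 m; N'_2 = 82·cos3.9° − 18·2.205 = 42.1; c'Δl = 7.50; W sinα = 5.6
Slice 3: Δl = 1.5/cos17.5° = 1.573 m; N'_3 = 72·cos17.5° − 22·1.573 = 34.1; c'Δl = 5.35; W sinα = 21.7
Slice 4: Δl = 3.0/cos35.6° = 3.690 m; N'_4 = 80·cos35.6° − 8·3.690 = 35.5; c'Δl = 12.54; W sinα = 46.6
Σc'Δl = 32.0 kN/m; ΣN' = 130.5 kN/m; ΣW sinα = 68.7 kN/m
Resisting = 32.0 + 130.5·tan31.8° = 32.0 + 80.9 = 112.9 kN/m
FS = 112.9 / 68.7 = 1.643

FS = 1.64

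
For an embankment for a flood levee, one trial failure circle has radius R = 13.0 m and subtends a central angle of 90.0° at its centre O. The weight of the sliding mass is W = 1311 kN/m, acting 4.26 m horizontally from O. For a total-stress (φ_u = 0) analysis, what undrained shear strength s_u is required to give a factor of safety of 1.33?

FS = s_u·L_a·R / (W·d), so s_u = FS·W·d / (L_a·R).
Arc length L_a = R·θ = 13.0·(90.0°·π/180) = 13.0·1.5708 = 20.42 m
s_u = 1.33·1311·4.26 / (20.42·13.0) = 7427.9 / 265.46 = 27.98 kPa

s_u = 28.0 kPa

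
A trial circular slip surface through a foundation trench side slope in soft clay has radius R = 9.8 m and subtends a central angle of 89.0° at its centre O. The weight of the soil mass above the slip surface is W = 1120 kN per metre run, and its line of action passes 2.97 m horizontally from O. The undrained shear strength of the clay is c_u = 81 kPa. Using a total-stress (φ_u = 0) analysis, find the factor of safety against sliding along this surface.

Taking moments about the centre O, the resisting moment is provided by the undrained shear strength acting along the arc:
Arc length L_a = R·θ = 9.8·(89.0°·π/180) = 9.8·1.5533 = 15.22 m
M_R = c_u·L_a·R = 81·15.22·9.8 = 12083.8 kN·m/m
M_D = W·d = 1120·2.97 = 3326.4 kN·m/m
FS = M_R / M_D = 12083.8 / 3326.4 = 3.633

FS = 3.63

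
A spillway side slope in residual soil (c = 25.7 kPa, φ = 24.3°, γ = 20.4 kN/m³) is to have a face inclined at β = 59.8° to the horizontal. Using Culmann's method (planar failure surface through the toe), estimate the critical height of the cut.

H_c = 21.35 m

Culmann's analysis gives the critical failure plane at α_cr = (β + φ)/2 = (59.8 + 24.3)/2 = 42.0°, and the critical height
H_c = (4c/γ) · sinβ cosφ / [1 − cos(β − φ)]
    = (4·25.7/20.4) · sin59.8°·cos24.3° / [1 − cos(35.5°)]
    = 5.039 · 0.8643·0.9114 / [1 − 0.8141]
    = 5.039 · 0.7877 / 0.1859
    = 21.35 m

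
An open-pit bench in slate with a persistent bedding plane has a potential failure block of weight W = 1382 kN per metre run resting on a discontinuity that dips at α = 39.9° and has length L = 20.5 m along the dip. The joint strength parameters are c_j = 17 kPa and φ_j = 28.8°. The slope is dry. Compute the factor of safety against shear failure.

FS = 1.05

Resolving the block weight along and normal to the plane and applying the Mohr–Coulomb strength on the joint:
N' = W cosα = 1382·cos39.9° = 1060.2 kN/m
Driving force T = W sinα = 1382·sin39.9° = 886.5 kN/m
Resisting force R = c_j·L + N'·tanφ_j = 17·20.5 + 1060.2·tan28.8° = 348.5 + 582.9 = 931.4 kN/m
FS = R / T = 931.4 / 886.5 = 1.051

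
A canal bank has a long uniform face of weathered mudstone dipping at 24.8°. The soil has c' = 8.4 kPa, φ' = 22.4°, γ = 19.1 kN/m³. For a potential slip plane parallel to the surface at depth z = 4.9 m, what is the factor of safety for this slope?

FS = 1.13

For an infinite slope with a slip plane parallel to the surface (no pore pressure): FS = [c' + γz cos²β tanφ'] / [γz sinβ cosβ].
γz = 19.1·4.9 = 93.59 kN/m²
Numerator = 8.4 + 93.59·cos²24.8°·tan22.4° = 8.4 + 93.59·0.8241·0.4122 = 40.188 kPa
Denominator = 93.59·sin24.8°·cos24.8° = 93.59·0.4195·0.9078 = 35.636 kPa
FS = 40.188 / 35.636 = 1.128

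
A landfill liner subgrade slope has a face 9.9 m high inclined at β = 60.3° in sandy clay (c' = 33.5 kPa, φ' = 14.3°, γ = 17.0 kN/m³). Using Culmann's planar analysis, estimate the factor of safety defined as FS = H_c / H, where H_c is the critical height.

FS = 2.19

H_c = (4c'/γ) · sinβ cosφ' / [1 − cos(β − φ')]
    = (4·33.5/17.0) · sin60.3°·cos14.3° / [1 − cos46.0°]
    = 7.882 · 0.8417 / 0.3053 = 21.73 m
FS = H_c / H = 21.73 / 9.9 = 2.195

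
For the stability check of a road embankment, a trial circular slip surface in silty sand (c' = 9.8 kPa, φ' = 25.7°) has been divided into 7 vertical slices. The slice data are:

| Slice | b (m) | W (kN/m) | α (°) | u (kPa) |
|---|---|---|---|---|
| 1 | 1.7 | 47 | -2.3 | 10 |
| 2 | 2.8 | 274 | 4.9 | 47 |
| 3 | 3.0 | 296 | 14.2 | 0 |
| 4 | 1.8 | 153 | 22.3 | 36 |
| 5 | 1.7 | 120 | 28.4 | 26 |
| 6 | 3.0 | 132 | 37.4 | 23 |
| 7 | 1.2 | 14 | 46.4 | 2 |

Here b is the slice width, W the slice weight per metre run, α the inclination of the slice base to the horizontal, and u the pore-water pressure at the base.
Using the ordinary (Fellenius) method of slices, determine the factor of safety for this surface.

Ordinary method of slices: FS = Σ[c'·Δl_i + (W_i cosα_i − u_i·Δl_i)·tanφ'] / Σ W_i sinα_i, with Δl_i = b_i / cosα_i.
Slice 1: Δl = 1.7/cos(-2.3°) = 1.701 m; N'_1 = 47·cos(-2.3°) − 10·1.701 = 29.9; c'Δl = 16.67; W sinα = -1.9
Slice 2: Δl = 2.8/cos4.9° = 2.810 m; N'_2 = 274·cos4.9° − 47·2.810 = 140.9; c'Δl = 27.54; W sinα = 23.4
Slice 3: Δl = 3.0/cos14.2° = 3.095 m; N'_3 = 296·cos14.2° − 0·3.095 = 287.0; c'Δl = 30.33; W sinα = 72.6
Slice 4: Δl = 1.8/cos22.3° = 1.946 m; N'_4 = 153·cos22.3° − 36·1.946 = 71.5; c'Δl = 19.07; W sinα = 58.1
Slice 5: Δl = 1.7/cos28.4° = 1.933 m; N'_5 = 120·cos28.4° − 26·1.933 = 55.3; c'Δl = 18.94; W sinα = 57.1
Slice 6: Δl = 3.0/cos37.4° = 3.776 m; N'_6 = 132·cos37.4° − 23·3.776 = 18.0; c'Δl = 37.01; W sinα = 80.2
Slice 7: Δl = 1.2/cos46.4° = 1.740 m; N'_7 = 14·cos46.4° − 2·1.740 = 6.2; c'Δl = 17.05; W sinα = 10.1
Σc'Δl = 166.6 kN/m; ΣN' = 608.8 kN/m; ΣW sinα = 299.6 kN/m
Resisting = 166.6 + 608.8·tan25.7° = 166.6 + 293.0 = 459.6 kN/m
FS = 459.6 / 299.6 = 1.534

FS = 1.53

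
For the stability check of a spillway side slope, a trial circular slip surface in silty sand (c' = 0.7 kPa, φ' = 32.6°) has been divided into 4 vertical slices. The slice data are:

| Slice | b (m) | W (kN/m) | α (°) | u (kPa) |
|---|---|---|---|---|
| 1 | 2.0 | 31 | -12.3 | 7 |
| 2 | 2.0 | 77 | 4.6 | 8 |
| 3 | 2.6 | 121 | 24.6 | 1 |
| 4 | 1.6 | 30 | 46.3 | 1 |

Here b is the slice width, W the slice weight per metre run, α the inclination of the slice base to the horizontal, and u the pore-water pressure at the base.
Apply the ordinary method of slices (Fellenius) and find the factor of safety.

FS = 1.90

Ordinary method of slices: FS = Σ[c'·Δl_i + (W_i cosα_i − u_i·Δl_i)·tanφ'] / Σ W_i sinα_i, with Δl_i = b_i / cosα_i.
Slice 1: Δl = 2.0/cos(-12.3°) = 2.047 m; N'_1 = 31·cos(-12.3°) − 7·2.047 = 16.0; c'Δl = 1.43; W sinα = -6.6
Slice 2: Δl = 2.0/cos4.6° = 2.006 m; N'_2 = 77·cos4.6° − 8·2.006 = 60.7; c'Δl = 1.40; W sinα = 6.2
Slice 3: Δl = 2.6/cos24.6° = 2.860 m; N'_3 = 121·cos24.6° − 1·2.860 = 107.2; c'Δl = 2.00; W sinα = 50.4
Slice 4: Δl = 1.6/cos46.3° = 2.316 m; N'_4 = 30·cos46.3° − 1·2.316 = 18.4; c'Δl = 1.62; W sinα = 21.7
Σc'Δl = 6.5 kN/m; ΣN' = 202.2 kN/m; ΣW sinα = 71.6 kN/m
Resisting = 6.5 + 202.2·tan32.6° = 6.5 + 129.3 = 135.8 kN/m
FS = 135.8 / 71.6 = 1.896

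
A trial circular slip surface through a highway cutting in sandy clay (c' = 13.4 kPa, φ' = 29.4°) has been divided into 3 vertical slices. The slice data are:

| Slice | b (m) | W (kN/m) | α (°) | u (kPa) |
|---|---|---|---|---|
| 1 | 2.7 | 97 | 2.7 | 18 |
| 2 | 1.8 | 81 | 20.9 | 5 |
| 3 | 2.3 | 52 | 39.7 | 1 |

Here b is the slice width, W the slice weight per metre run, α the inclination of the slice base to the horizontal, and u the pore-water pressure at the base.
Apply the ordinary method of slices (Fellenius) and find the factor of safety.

FS = 2.81

Ordinary method of slices: FS = Σ[c'·Δl_i + (W_i cosα_i − u_i·Δl_i)·tanφ'] / Σ W_i sinα_i, with Δl_i = b_i / cosα_i.
Slice 1: Δl = 2.7/cos2.7° = 2.703 m; N'_1 = 97·cos2.7° − 18·2.703 = 48.2; c'Δl = 36.22; W sinα = 4.6
Slice 2: Δl = 1.8/cos20.9° = 1.927 m; N'_2 = 81·cos20.9° − 5·1.927 = 66.0; c'Δl = 25.82; W sinα = 28.9
Slice 3: Δl = 2.3/cos39.7° = 2.989 m; N'_3 = 52·cos39.7° − 1·2.989 = 37.0; c'Δl = 40.06; W sinα = 33.2
Σc'Δl = 102.1 kN/m; ΣN' = 151.3 kN/m; ΣW sinα = 66.7 kN/m
Resisting = 102.1 + 151.3·tan29.4° = 102.1 + 85.3 = 187.3 kN/m
FS = 187.3 / 66.7 = 2.810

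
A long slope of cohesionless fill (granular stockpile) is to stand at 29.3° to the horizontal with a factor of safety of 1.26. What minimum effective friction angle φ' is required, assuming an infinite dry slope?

φ' = 35.3°

FS = tanφ'/tanβ ⇒ tanφ' = FS · tanβ = 1.26 · tan29.3° = 0.7071
φ' = arctan(0.7071) = 35.26°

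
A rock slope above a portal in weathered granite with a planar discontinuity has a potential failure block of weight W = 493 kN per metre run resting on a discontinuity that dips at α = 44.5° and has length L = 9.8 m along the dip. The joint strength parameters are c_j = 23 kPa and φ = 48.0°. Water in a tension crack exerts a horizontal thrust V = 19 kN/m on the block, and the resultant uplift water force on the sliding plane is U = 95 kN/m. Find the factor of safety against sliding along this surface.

Resolving the block weight along and normal to the plane and applying the Mohr–Coulomb strength on the joint:
N' = W cosα − U − V sinα = 493·cos44.5° − 95 − 19·sin44.5° = 243.3 kN/m
Driving force T = W sinα + V cosα = 493·sin44.5° + 19·cos44.5° = 359.1 kN/m
Resisting force R = c_j·L + N'·tanφ = 23·9.8 + 243.3·tan48.0° = 225.4 + 270.2 = 495.6 kN/m
FS = R / T = 495.6 / 359.1 = 1.380

FS = 1.38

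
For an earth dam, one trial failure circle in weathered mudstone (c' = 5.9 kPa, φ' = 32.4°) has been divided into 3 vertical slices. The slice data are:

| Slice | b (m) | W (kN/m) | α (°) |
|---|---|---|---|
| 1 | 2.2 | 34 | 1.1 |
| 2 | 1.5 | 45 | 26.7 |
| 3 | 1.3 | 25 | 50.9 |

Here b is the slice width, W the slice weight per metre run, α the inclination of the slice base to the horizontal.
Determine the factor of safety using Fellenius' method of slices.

FS = 2.29

Ordinary method of slices: FS = Σ[c'·Δl_i + (W_i cosα_i)·tanφ'] / Σ W_i sinα_i, with Δl_i = b_i / cosα_i.
Slice 1: Δl = 2.2/cos1.1° = 2.200 m; N'_1 = 34·cos1.1° = 34.0; c'Δl = 12.98; W sinα = 0.7
Slice 2: Δl = 1.5/cos26.7° = 1.679 m; N'_2 = 45·cos26.7° = 40.2; c'Δl = 9.91; W sinα = 20.2
Slice 3: Δl = 1.3/cos50.9° = 2.061 m; N'_3 = 25·cos50.9° = 15.8; c'Δl = 12.16; W sinα = 19.4
Σc'Δl = 35.1 kN/m; ΣN' = 90.0 kN/m; ΣW sinα = 40.3 kN/m
Resisting = 35.1 + 90.0·tan32.4° = 35.1 + 57.1 = 92.1 kN/m
FS = 92.1 / 40.3 = 2.288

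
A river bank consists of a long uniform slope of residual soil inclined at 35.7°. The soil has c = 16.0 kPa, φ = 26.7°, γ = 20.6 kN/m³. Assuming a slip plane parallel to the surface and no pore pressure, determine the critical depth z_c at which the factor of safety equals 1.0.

z_c = 5.46 m

Setting FS = 1.00 in FS = [c + γz cos²β tanφ] / [γz sinβ cosβ] and solving for z:
z = c / [γ cosβ (FS·sinβ − cosβ·tanφ)]
  = 16.0 / [20.6·cos35.7°·(1.00·sin35.7° − cos35.7°·tan26.7°)]
  = 16.0 / [20.6·0.8121·(1.00·0.5835 − 0.8121·0.5029)]
  = 16.0 / 2.9293 = 5.462 m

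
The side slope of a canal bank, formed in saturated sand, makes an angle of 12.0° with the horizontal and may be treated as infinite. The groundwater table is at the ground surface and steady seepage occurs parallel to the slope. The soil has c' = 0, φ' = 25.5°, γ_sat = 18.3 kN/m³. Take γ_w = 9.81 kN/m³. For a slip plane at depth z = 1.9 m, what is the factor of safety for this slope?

FS = 1.04

With seepage parallel to the slope and the water table at the surface, the effective normal stress on the slip plane uses the buoyant unit weight γ' = γ_sat − γ_w while the driving shear stress uses γ_sat:
FS = [c' + γ' z cos²β tanφ'] / [γ_sat z sinβ cosβ]
(For c' = 0 this reduces to FS = (γ'/γ_sat)·tanφ'/tanβ.)
γ' = 18.3 − 9.81 = 8.49 kN/m³
Numerator = 0.0 + 8.49·1.9·cos²12.0°·tan25.5° = 0.0 + 8.49·1.9·0.9568·0.4770 = 7.361 kPa
Denominator = 18.3·1.9·sin12.0°·cos12.0° = 18.3·1.9·0.2079·0.9781 = 7.071 kPa
FS = 7.361 / 7.071 = 1.041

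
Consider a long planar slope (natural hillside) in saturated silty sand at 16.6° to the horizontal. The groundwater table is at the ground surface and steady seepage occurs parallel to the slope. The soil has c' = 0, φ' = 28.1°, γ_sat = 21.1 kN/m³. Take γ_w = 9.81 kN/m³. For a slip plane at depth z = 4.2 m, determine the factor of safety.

FS = 0.96

With seepage parallel to the slope and the water table at the surface, the effective normal stress on the slip plane uses the buoyant unit weight γ' = γ_sat − γ_w while the driving shear stress uses γ_sat:
FS = [c' + γ' z cos²β tanφ'] / [γ_sat z sinβ cosβ]
(For c' = 0 this reduces to FS = (γ'/γ_sat)·tanφ'/tanβ.)
γ' = 21.1 − 9.81 = 11.29 kN/m³
Numerator = 0.0 + 11.29·4.2·cos²16.6°·tan28.1° = 0.0 + 11.29·4.2·0.9184·0.5340 = 23.252 kPa
Denominator = 21.1·4.2·sin16.6°·cos16.6° = 21.1·4.2·0.2857·0.9583 = 24.263 kPa
FS = 23.252 / 24.263 = 0.958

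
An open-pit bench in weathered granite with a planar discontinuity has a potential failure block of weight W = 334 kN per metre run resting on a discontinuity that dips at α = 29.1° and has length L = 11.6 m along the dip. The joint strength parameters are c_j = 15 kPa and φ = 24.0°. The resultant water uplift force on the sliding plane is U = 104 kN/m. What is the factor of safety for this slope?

FS = 1.59

Resolving the block weight along and normal to the plane and applying the Mohr–Coulomb strength on the joint:
N' = W cosα − U = 334·cos29.1° − 104 = 187.8 kN/m
Driving force T = W sinα = 334·sin29.1° = 162.4 kN/m
Resisting force R = c_j·L + N'·tanφ = 15·11.6 + 187.8·tan24.0° = 174.0 + 83.6 = 257.6 kN/m
FS = R / T = 257.6 / 162.4 = 1.586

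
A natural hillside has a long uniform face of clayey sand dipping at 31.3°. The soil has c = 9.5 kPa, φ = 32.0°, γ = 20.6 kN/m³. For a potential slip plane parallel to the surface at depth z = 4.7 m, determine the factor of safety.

FS = 1.25

For an infinite slope with a slip plane parallel to the surface (no pore pressure): FS = [c + γz cos²β tanφ] / [γz sinβ cosβ].
γz = 20.6·4.7 = 96.82 kN/m²
Numerator = 9.5 + 96.82·cos²31.3°·tan32.0° = 9.5 + 96.82·0.7301·0.6249 = 53.671 kPa
Denominator = 96.82·sin31.3°·cos31.3° = 96.82·0.5195·0.8545 = 42.979 kPa
FS = 53.671 / 42.979 = 1.249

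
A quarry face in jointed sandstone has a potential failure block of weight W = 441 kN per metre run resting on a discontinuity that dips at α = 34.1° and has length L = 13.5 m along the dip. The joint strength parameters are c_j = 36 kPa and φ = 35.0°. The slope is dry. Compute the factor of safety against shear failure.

Resolving the block weight along and normal to the plane and applying the Mohr–Coulomb strength on the joint:
N' = W cosα = 441·cos34.1° = 365.2 kN/m
Driving force T = W sinα = 441·sin34.1° = 247.2 kN/m
Resisting force R = c_j·L + N'·tanφ = 36·13.5 + 365.2·tan35.0° = 486.0 + 255.7 = 741.7 kN/m
FS = R / T = 741.7 / 247.2 = 3.000

FS = 3.00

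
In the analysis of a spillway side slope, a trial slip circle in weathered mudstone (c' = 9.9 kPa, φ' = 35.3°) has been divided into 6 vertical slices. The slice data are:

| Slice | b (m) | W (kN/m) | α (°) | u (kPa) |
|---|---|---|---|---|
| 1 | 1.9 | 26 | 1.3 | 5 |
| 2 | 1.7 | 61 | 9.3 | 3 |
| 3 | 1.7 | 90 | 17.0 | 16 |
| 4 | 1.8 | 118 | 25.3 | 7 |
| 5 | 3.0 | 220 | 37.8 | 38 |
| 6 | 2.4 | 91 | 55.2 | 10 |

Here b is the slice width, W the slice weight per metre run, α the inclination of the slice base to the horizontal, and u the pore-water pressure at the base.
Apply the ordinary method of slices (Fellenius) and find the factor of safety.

FS = 1.14

Ordinary method of slices: FS = Σ[c'·Δl_i + (W_i cosα_i − u_i·Δl_i)·tanφ'] / Σ W_i sinα_i, with Δl_i = b_i / cosα_i.
Slice 1: Δl = 1.9/cos1.3° = 1.900 m; N'_1 = 26·cos1.3° − 5·1.900 = 16.5; c'Δl = 18.81; W sinα = 0.6
Slice 2: Δl = 1.7/cos9.3° = 1.723 m; N'_2 = 61·cos9.3° − 3·1.723 = 55.0; c'Δl = 17.05; W sinα = 9.9
Slice 3: Δl = 1.7/cos17.0° = 1.778 m; N'_3 = 90·cos17.0° − 16·1.778 = 57.6; c'Δl = 17.60; W sinα = 26.3
Slice 4: Δl = 1.8/cos25.3° = 1.991 m; N'_4 = 118·cos25.3° − 7·1.991 = 92.7; c'Δl = 19.71; W sinα = 50.4
Slice 5: Δl = 3.0/cos37.8° = 3.797 m; N'_5 = 220·cos37.8° − 38·3.797 = 29.6; c'Δl = 37.59; W sinα = 134.8
Slice 6: Δl = 2.4/cos55.2° = 4.205 m; N'_6 = 91·cos55.2° − 10·4.205 = 9.9; c'Δl = 41.63; W sinα = 74.7
Σc'Δl = 152.4 kN/m; ΣN' = 261.3 kN/m; ΣW sinα = 296.8 kN/m
Resisting = 152.4 + 261.3·tan35.3° = 152.4 + 185.0 = 337.4 kN/m
FS = 337.4 / 296.8 = 1.137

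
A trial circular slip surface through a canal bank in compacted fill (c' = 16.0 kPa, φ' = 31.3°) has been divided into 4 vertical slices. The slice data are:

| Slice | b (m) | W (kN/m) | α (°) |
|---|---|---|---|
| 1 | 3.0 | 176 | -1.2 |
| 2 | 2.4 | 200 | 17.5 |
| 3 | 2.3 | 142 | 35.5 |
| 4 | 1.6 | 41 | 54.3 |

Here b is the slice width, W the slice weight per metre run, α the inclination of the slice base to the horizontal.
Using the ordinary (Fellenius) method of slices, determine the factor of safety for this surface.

Ordinary method of slices: FS = Σ[c'·Δl_i + (W_i cosα_i)·tanφ'] / Σ W_i sinα_i, with Δl_i = b_i / cosα_i.
Slice 1: Δl = 3.0/cos(-1.2°) = 3.001 m; N'_1 = 176·cos(-1.2°) = 176.0; c'Δl = 48.01; W sinα = -3.7
Slice 2: Δl = 2.4/cos17.5° = 2.516 m; N'_2 = 200·cos17.5° = 190.7; c'Δl = 40.26; W sinα = 60.1
Slice 3: Δl = 2.3/cos35.5° = 2.825 m; N'_3 = 142·cos35.5° = 115.6; c'Δl = 45.20; W sinα = 82.5
Slice 4: Δl = 1.6/cos54.3° = 2.742 m; N'_4 = 41·cos54.3° = 23.9; c'Δl = 43.87; W sinα = 33.3
Σc'Δl = 177.3 kN/m; ΣN' = 506.2 kN/m; ΣW sinα = 172.2 kN/m
Resisting = 177.3 + 506.2·tan31.3° = 177.3 + 307.8 = 485.1 kN/m
FS = 485.1 / 172.2 = 2.817

FS = 2.82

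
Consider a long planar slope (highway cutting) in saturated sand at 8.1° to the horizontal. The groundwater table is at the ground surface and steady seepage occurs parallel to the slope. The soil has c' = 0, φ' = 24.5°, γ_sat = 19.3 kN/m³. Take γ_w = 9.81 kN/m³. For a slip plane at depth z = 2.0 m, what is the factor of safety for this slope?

FS = 1.57

With seepage parallel to the slope and the water table at the surface, the effective normal stress on the slip plane uses the buoyant unit weight γ' = γ_sat − γ_w while the driving shear stress uses γ_sat:
FS = [c' + γ' z cos²β tanφ'] / [γ_sat z sinβ cosβ]
(For c' = 0 this reduces to FS = (γ'/γ_sat)·tanφ'/tanβ.)
γ' = 19.3 − 9.81 = 9.49 kN/m³
Numerator = 0.0 + 9.49·2.0·cos²8.1°·tan24.5° = 0.0 + 9.49·2.0·0.9801·0.4557 = 8.478 kPa
Denominator = 19.3·2.0·sin8.1°·cos8.1° = 19.3·2.0·0.1409·0.9900 = 5.385 kPa
FS = 8.478 / 5.385 = 1.575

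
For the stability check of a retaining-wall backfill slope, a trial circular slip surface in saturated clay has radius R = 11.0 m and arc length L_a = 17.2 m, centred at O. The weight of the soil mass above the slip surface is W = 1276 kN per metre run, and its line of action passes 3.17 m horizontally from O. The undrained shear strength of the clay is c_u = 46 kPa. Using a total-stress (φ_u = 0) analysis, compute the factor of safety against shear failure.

FS = 2.15

Taking moments about the centre O, the resisting moment is provided by the undrained shear strength acting along the arc:
M_R = c_u·L_a·R = 46·17.20·11.0 = 8703.2 kN·m/m
M_D = W·d = 1276·3.17 = 4044.9 kN·m/m
FS = M_R / M_D = 8703.2 / 4044.9 = 2.152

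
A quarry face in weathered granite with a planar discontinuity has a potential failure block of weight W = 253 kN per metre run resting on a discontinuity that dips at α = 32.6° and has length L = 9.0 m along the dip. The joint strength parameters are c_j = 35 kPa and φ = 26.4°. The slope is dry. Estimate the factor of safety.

Resolving the block weight along and normal to the plane and applying the Mohr–Coulomb strength on the joint:
N' = W cosα = 253·cos32.6° = 213.1 kN/m
Driving force T = W sinα = 253·sin32.6° = 136.3 kN/m
Resisting force R = c_j·L + N'·tanφ = 35·9.0 + 213.1·tan26.4° = 315.0 + 105.8 = 420.8 kN/m
FS = R / T = 420.8 / 136.3 = 3.087

FS = 3.09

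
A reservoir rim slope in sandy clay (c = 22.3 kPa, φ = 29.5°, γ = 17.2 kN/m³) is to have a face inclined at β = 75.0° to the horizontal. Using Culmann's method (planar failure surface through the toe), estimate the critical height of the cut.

H_c = 14.58 m

Culmann's analysis gives the critical failure plane at α_cr = (β + φ)/2 = (75.0 + 29.5)/2 = 52.2°, and the critical height
H_c = (4c/γ) · sinβ cosφ / [1 − cos(β − φ)]
    = (4·22.3/17.2) · sin75.0°·cos29.5° / [1 − cos(45.5°)]
    = 5.186 · 0.9659·0.8704 / [1 − 0.7009]
    = 5.186 · 0.8407 / 0.2991
    = 14.58 m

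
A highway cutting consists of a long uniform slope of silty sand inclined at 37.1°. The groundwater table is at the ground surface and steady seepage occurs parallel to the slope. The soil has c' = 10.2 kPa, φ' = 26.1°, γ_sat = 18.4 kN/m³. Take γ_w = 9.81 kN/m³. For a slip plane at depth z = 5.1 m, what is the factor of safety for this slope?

FS = 0.53

With seepage parallel to the slope and the water table at the surface, the effective normal stress on the slip plane uses the buoyant unit weight γ' = γ_sat − γ_w while the driving shear stress uses γ_sat:
FS = [c' + γ' z cos²β tanφ'] / [γ_sat z sinβ cosβ]
γ' = 18.4 − 9.81 = 8.59 kN/m³
Numerator = 10.2 + 8.59·5.1·cos²37.1°·tan26.1° = 10.2 + 8.59·5.1·0.6361·0.4899 = 23.853 kPa
Denominator = 18.4·5.1·sin37.1°·cos37.1° = 18.4·5.1·0.6032·0.7976 = 45.147 kPa
FS = 23.853 / 45.147 = 0.528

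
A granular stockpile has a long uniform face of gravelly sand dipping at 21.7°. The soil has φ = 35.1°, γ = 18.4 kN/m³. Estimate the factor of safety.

FS = 1.77

For a dry cohesionless infinite slope the factor of safety is FS = tanφ / tanβ.
FS = tan35.1° / tan21.7° = 0.7028 / 0.3979 = 1.766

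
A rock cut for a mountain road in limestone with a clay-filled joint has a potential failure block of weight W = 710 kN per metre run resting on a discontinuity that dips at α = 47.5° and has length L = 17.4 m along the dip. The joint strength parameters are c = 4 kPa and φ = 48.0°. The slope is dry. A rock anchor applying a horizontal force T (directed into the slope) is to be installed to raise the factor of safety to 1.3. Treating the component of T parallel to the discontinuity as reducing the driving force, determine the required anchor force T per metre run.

T = 46 kN/m

Resolving forces along and normal to the sliding plane, with the horizontal anchor force T adding T·sinα to the effective normal force and T·cosα acting up the plane against the driving force:
FS = [cL + (W cosα + T sinα) tanφ] / [W sinα − T cosα]
Without the anchor: N' = 479.7 kN/m, driving T_d = 523.5 kN/m, resisting R = 4·17.4 + 479.7·tan48.0° = 602.3 kN/m, FS = 1.15.
Setting FS = 1.3 and solving for T:
1.3·(523.5 − T cos47.5°) = 602.3 + T sin47.5°·tan48.0°
T·(sin47.5°·tan48.0° + 1.3·cos47.5°) = 1.3·523.5 − 602.3
T·(0.7373·1.1106 + 1.3·0.6756) = 680.5 − 602.3 = 78.2
T·1.6971 = 78.2
T = 46.1 kN/m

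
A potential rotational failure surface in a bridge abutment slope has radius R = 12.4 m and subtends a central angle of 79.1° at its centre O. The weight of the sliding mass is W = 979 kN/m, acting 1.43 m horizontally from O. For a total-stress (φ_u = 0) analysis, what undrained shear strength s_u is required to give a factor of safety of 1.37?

FS = s_u·L_a·R / (W·d), so s_u = FS·W·d / (L_a·R).
Arc length L_a = R·θ = 12.4·(79.1°·π/180) = 12.4·1.3806 = 17.12 m
s_u = 1.37·979·1.43 / (17.12·12.4) = 1918.0 / 212.27 = 9.04 kPa

s_u = 9.0 kPa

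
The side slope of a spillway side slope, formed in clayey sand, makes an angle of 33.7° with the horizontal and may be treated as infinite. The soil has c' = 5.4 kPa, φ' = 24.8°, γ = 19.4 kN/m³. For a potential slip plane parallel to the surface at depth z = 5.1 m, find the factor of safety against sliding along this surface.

FS = 0.81

For an infinite slope with a slip plane parallel to the surface (no pore pressure): FS = [c' + γz cos²β tanφ'] / [γz sinβ cosβ].
γz = 19.4·5.1 = 98.94 kN/m²
Numerator = 5.4 + 98.94·cos²33.7°·tan24.8° = 5.4 + 98.94·0.6921·0.4621 = 37.043 kPa
Denominator = 98.94·sin33.7°·cos33.7° = 98.94·0.5548·0.8320 = 45.671 kPa
FS = 37.043 / 45.671 = 0.811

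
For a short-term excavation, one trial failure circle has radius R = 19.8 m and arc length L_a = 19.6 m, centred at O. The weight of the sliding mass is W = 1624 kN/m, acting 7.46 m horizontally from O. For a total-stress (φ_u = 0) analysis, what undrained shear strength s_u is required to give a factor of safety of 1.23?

FS = s_u·L_a·R / (W·d), so s_u = FS·W·d / (L_a·R).
s_u = 1.23·1624·7.46 / (19.60·19.8) = 14901.5 / 388.08 = 38.40 kPa

s_u = 38.4 kPa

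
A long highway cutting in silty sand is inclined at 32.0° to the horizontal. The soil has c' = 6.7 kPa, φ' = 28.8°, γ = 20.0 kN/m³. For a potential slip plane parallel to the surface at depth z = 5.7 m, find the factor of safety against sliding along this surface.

For an infinite slope with a slip plane parallel to the surface (no pore pressure): FS = [c' + γz cos²β tanφ'] / [γz sinβ cosβ].
γz = 20.0·5.7 = 114.00 kN/m²
Numerator = 6.7 + 114.00·cos²32.0°·tan28.8° = 6.7 + 114.00·0.7192·0.5498 = 51.773 kPa
Denominator = 114.00·sin32.0°·cos32.0° = 114.00·0.5299·0.8480 = 51.231 kPa
FS = 51.773 / 51.231 = 1.011

FS = 1.01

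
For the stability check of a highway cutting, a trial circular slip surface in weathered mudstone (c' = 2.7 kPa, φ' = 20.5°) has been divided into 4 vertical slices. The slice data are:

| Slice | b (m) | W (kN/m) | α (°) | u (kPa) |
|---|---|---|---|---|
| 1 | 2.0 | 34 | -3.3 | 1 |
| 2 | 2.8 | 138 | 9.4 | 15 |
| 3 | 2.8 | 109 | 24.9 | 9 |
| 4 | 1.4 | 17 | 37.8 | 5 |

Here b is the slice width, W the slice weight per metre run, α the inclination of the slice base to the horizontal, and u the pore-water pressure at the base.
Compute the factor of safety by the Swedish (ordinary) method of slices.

Ordinary method of slices: FS = Σ[c'·Δl_i + (W_i cosα_i − u_i·Δl_i)·tanφ'] / Σ W_i sinα_i, with Δl_i = b_i / cosα_i.
Slice 1: Δl = 2.0/cos(-3.3°) = 2.003 m; N'_1 = 34·cos(-3.3°) − 1·2.003 = 31.9; c'Δl = 5.41; W sinα = -2.0
Slice 2: Δl = 2.8/cos9.4° = 2.838 m; N'_2 = 138·cos9.4° − 15·2.838 = 93.6; c'Δl = 7.66; W sinα = 22.5
Slice 3: Δl = 2.8/cos24.9° = 3.087 m; N'_3 = 109·cos24.9° − 9·3.087 = 71.1; c'Δl = 8.33; W sinα = 45.9
Slice 4: Δl = 1.4/cos37.8° = 1.772 m; N'_4 = 17·cos37.8° − 5·1.772 = 4.6; c'Δl = 4.78; W sinα = 10.4
Σc'Δl = 26.2 kN/m; ΣN' = 201.2 kN/m; ΣW sinα = 76.9 kN/m
Resisting = 26.2 + 201.2·tan20.5° = 26.2 + 75.2 = 101.4 kN/m
FS = 101.4 / 76.9 = 1.319

FS = 1.32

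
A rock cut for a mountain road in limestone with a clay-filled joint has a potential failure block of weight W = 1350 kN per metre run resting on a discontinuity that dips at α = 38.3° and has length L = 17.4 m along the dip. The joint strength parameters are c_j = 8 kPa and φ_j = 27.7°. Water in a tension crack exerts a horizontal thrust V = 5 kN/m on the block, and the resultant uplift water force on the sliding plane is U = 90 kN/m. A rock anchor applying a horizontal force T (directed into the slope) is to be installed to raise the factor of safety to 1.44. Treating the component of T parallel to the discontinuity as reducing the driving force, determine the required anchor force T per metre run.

Resolving forces along and normal to the sliding plane, with the horizontal anchor force T adding T·sinα to the effective normal force and T·cosα acting up the plane against the driving force:
FS = [c_jL + (W cosα − U − V sinα + T sinα) tanφ_j] / [W sinα + V cosα − T cosα]
Without the anchor: N' = 966.3 kN/m, driving T_d = 840.6 kN/m, resisting R = 8·17.4 + 966.3·tan27.7° = 646.5 kN/m, FS = 0.77.
Setting FS = 1.44 and solving for T:
1.44·(840.6 − T cos38.3°) = 646.5 + T sin38.3°·tan27.7°
T·(sin38.3°·tan27.7° + 1.44·cos38.3°) = 1.44·840.6 − 646.5
T·(0.6198·0.5250 + 1.44·0.7848) = 1210.5 − 646.5 = 564.0
T·1.4555 = 564.0
T = 387.5 kN/m

T = 387 kN/m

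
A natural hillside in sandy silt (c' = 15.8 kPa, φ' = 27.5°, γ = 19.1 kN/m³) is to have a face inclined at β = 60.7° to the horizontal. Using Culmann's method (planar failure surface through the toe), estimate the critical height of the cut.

H_c = 15.68 m

Culmann's analysis gives the critical failure plane at α_cr = (β + φ')/2 = (60.7 + 27.5)/2 = 44.1°, and the critical height
H_c = (4c'/γ) · sinβ cosφ' / [1 − cos(β − φ')]
    = (4·15.8/19.1) · sin60.7°·cos27.5° / [1 − cos(33.2°)]
    = 3.309 · 0.8721·0.8870 / [1 − 0.8368]
    = 3.309 · 0.7735 / 0.1632
    = 15.68 m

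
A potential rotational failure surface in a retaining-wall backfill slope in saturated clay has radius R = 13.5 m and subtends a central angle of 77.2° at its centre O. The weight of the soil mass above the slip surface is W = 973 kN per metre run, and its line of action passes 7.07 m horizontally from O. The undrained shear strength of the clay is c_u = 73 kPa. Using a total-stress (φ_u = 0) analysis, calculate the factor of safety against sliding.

Taking moments about the centre O, the resisting moment is provided by the undrained shear strength acting along the arc:
Arc length L_a = R·θ = 13.5·(77.2°·π/180) = 13.5·1.3474 = 18.19 m
M_R = c_u·L_a·R = 73·18.19·13.5 = 17926.1 kN·m/m
M_D = W·d = 973·7.07 = 6879.1 kN·m/m
FS = M_R / M_D = 17926.1 / 6879.1 = 2.606

FS = 2.61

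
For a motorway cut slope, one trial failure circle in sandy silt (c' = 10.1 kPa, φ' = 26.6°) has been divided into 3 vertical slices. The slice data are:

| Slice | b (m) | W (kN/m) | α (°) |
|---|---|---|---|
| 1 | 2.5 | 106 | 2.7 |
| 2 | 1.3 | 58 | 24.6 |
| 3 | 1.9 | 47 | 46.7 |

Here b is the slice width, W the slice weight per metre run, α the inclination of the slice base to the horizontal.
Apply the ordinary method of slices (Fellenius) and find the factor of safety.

Ordinary method of slices: FS = Σ[c'·Δl_i + (W_i cosα_i)·tanφ'] / Σ W_i sinα_i, with Δl_i = b_i / cosα_i.
Slice 1: Δl = 2.5/cos2.7° = 2.503 m; N'_1 = 106·cos2.7° = 105.9; c'Δl = 25.28; W sinα = 5.0
Slice 2: Δl = 1.3/cos24.6° = 1.430 m; N'_2 = 58·cos24.6° = 52.7; c'Δl = 14.44; W sinα = 24.1
Slice 3: Δl = 1.9/cos46.7° = 2.770 m; N'_3 = 47·cos46.7° = 32.2; c'Δl = 27.98; W sinα = 34.2
Σc'Δl = 67.7 kN/m; ΣN' = 190.9 kN/m; ΣW sinα = 63.3 kN/m
Resisting = 67.7 + 190.9·tan26.6° = 67.7 + 95.6 = 163.3 kN/m
FS = 163.3 / 63.3 = 2.578

FS = 2.58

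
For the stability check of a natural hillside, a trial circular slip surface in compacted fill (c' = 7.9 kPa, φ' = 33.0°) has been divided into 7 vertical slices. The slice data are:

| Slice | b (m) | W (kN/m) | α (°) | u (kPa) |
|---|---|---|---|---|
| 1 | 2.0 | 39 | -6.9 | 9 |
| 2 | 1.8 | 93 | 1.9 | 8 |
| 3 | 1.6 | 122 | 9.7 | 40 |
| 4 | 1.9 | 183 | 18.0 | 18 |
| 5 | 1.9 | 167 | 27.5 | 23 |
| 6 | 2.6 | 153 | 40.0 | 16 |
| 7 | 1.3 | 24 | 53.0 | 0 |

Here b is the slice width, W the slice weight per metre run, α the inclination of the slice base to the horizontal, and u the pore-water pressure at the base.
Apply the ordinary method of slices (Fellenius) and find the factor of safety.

Ordinary method of slices: FS = Σ[c'·Δl_i + (W_i cosα_i − u_i·Δl_i)·tanφ'] / Σ W_i sinα_i, with Δl_i = b_i / cosα_i.
Slice 1: Δl = 2.0/cos(-6.9°) = 2.015 m; N'_1 = 39·cos(-6.9°) − 9·2.015 = 20.6; c'Δl = 15.92; W sinα = -4.7
Slice 2: Δl = 1.8/cos1.9° = 1.801 m; N'_2 = 93·cos1.9° − 8·1.801 = 78.5; c'Δl = 14.23; W sinα = 3.1
Slice 3: Δl = 1.6/cos9.7° = 1.623 m; N'_3 = 122·cos9.7° − 40·1.623 = 55.3; c'Δl = 12.82; W sinα = 20.6
Slice 4: Δl = 1.9/cos18.0° = 1.998 m; N'_4 = 183·cos18.0° − 18·1.998 = 138.1; c'Δl = 15.78; W sinα = 56.6
Slice 5: Δl = 1.9/cos27.5° = 2.142 m; N'_5 = 167·cos27.5° − 23·2.142 = 98.9; c'Δl = 16.92; W sinα = 77.1
Slice 6: Δl = 2.6/cos40.0° = 3.394 m; N'_6 = 153·cos40.0° − 16·3.394 = 62.9; c'Δl = 26.81; W sinα = 98.3
Slice 7: Δl = 1.3/cos53.0° = 2.160 m; N'_7 = 24·cos53.0° − 0·2.160 = 14.4; c'Δl = 17.07; W sinα = 19.2
Σc'Δl = 119.5 kN/m; ΣN' = 468.7 kN/m; ΣW sinα = 270.1 kN/m
Resisting = 119.5 + 468.7·tan33.0° = 119.5 + 304.4 = 424.0 kN/m
FS = 424.0 / 270.1 = 1.569

FS = 1.57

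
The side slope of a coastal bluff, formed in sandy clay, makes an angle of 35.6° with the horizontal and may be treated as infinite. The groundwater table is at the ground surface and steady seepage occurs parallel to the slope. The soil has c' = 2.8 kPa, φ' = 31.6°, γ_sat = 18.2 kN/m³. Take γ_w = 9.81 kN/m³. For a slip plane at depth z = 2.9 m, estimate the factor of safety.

FS = 0.51

With seepage parallel to the slope and the water table at the surface, the effective normal stress on the slip plane uses the buoyant unit weight γ' = γ_sat − γ_w while the driving shear stress uses γ_sat:
FS = [c' + γ' z cos²β tanφ'] / [γ_sat z sinβ cosβ]
γ' = 18.2 − 9.81 = 8.39 kN/m³
Numerator = 2.8 + 8.39·2.9·cos²35.6°·tan31.6° = 2.8 + 8.39·2.9·0.6611·0.6152 = 12.696 kPa
Denominator = 18.2·2.9·sin35.6°·cos35.6° = 18.2·2.9·0.5821·0.8131 = 24.982 kPa
FS = 12.696 / 24.982 = 0.508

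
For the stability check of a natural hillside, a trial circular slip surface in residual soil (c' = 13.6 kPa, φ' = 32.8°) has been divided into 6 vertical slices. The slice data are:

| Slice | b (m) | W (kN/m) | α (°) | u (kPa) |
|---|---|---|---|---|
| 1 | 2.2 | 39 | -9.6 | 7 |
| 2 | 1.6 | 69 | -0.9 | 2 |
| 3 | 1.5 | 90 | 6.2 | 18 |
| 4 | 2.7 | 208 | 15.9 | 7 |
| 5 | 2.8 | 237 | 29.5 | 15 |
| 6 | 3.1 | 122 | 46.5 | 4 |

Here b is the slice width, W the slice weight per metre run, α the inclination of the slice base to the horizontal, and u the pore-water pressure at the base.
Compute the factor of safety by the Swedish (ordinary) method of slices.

FS = 2.17

Ordinary method of slices: FS = Σ[c'·Δl_i + (W_i cosα_i − u_i·Δl_i)·tanφ'] / Σ W_i sinα_i, with Δl_i = b_i / cosα_i.
Slice 1: Δl = 2.2/cos(-9.6°) = 2.231 m; N'_1 = 39·cos(-9.6°) − 7·2.231 = 22.8; c'Δl = 30.34; W sinα = -6.5
Slice 2: Δl = 1.6/cos(-0.9°) = 1.600 m; N'_2 = 69·cos(-0.9°) − 2·1.600 = 65.8; c'Δl = 21.76; W sinα = -1.1
Slice 3: Δl = 1.5/cos6.2° = 1.509 m; N'_3 = 90·cos6.2° − 18·1.509 = 62.3; c'Δl = 20.52; W sinα = 9.7
Slice 4: Δl = 2.7/cos15.9° = 2.807 m; N'_4 = 208·cos15.9° − 7·2.807 = 180.4; c'Δl = 38.18; W sinα = 57.0
Slice 5: Δl = 2.8/cos29.5° = 3.217 m; N'_5 = 237·cos29.5° − 15·3.217 = 158.0; c'Δl = 43.75; W sinα = 116.7
Slice 6: Δl = 3.1/cos46.5° = 4.503 m; N'_6 = 122·cos46.5° − 4·4.503 = 66.0; c'Δl = 61.25; W sinα = 88.5
Σc'Δl = 215.8 kN/m; ΣN' = 555.3 kN/m; ΣW sinα = 264.3 kN/m
Resisting = 215.8 + 555.3·tan32.8° = 215.8 + 357.9 = 573.7 kN/m
FS = 573.7 / 264.3 = 2.170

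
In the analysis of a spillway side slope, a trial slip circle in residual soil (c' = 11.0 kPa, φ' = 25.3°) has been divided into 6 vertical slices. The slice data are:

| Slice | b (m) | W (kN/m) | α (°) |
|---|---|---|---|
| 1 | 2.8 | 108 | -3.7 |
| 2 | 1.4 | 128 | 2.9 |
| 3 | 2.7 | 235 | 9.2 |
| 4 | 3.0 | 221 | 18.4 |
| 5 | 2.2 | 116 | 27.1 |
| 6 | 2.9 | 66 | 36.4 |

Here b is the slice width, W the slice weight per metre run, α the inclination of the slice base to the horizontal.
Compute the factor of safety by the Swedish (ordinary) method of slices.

Ordinary method of slices: FS = Σ[c'·Δl_i + (W_i cosα_i)·tanφ'] / Σ W_i sinα_i, with Δl_i = b_i / cosα_i.
Slice 1: Δl = 2.8/cos(-3.7°) = 2.806 m; N'_1 = 108·cos(-3.7°) = 107.8; c'Δl = 30.86; W sinα = -7.0
Slice 2: Δl = 1.4/cos2.9° = 1.402 m; N'_2 = 128·cos2.9° = 127.8; c'Δl = 15.42; W sinα = 6.5
Slice 3: Δl = 2.7/cos9.2° = 2.735 m; N'_3 = 235·cos9.2° = 232.0; c'Δl = 30.09; W sinα = 37.6
Slice 4: Δl = 3.0/cos18.4° = 3.162 m; N'_4 = 221·cos18.4° = 209.7; c'Δl = 34.78; W sinα = 69.8
Slice 5: Δl = 2.2/cos27.1° = 2.471 m; N'_5 = 116·cos27.1° = 103.3; c'Δl = 27.18; W sinα = 52.8
Slice 6: Δl = 2.9/cos36.4° = 3.603 m; N'_6 = 66·cos36.4° = 53.1; c'Δl = 39.63; W sinα = 39.2
Σc'Δl = 178.0 kN/m; ΣN' = 833.7 kN/m; ΣW sinα = 198.8 kN/m
Resisting = 178.0 + 833.7·tan25.3° = 178.0 + 394.1 = 572.0 kN/m
FS = 572.0 / 198.8 = 2.877

FS = 2.88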